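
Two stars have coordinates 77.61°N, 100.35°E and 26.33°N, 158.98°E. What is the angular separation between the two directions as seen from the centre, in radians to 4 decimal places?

1.0083 rad

Let φ₁ = 1.3546 rad, φ₂ = 0.4595 rad, and Δλ = 1.0233 rad.
cos c = sin φ₁ sin φ₂ + cos φ₁ cos φ₂ cos Δλ = (0.9767)(0.4435) + (0.2146)(0.8963)(0.5206) = 0.53332,
so c = arccos(0.53332) = 1.00828 rad.
So the angular separation is 1.0083 rad.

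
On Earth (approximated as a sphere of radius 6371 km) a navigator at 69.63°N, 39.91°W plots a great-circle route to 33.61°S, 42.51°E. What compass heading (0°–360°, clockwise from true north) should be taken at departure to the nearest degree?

With φ₁ = 1.2153, φ₂ = -0.5866, Δλ = 1.4385 rad, the forward-azimuth formula gives
θ = atan2( sin Δλ cos φ₂ , cos φ₁ sin φ₂ − sin φ₁ cos φ₂ cos Δλ ) = atan2(0.8255, -0.2957) = 109.70°.
So the initial bearing is 110°.

110°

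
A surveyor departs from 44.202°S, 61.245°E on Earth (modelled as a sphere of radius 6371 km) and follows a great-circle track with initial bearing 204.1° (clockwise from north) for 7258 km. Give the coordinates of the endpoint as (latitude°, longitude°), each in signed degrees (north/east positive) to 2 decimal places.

Angular distance δ = d/R = 7258/6371 = 1.13922 rad; initial bearing θ = 3.5622 rad.
sin φ₂ = sin φ₁ cos δ + cos φ₁ sin δ cos θ = (-0.6972)(0.4183) + (0.7169)(0.9083)(-0.9128) = -0.8860, so φ₂ = -62.38°.
Δλ = atan2(sin θ sin δ cos φ₁, cos δ − sin φ₁ sin φ₂) = atan2(-0.2659, -0.1994) = -126.872°.
λ₂ = 61.245° − 126.872° = -65.63°.

-62.38°, -65.63°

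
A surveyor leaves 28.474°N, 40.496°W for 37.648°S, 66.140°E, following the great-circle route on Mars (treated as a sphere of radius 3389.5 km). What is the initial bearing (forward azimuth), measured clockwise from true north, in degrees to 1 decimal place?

119.5°

Δλ = 106.636° = 1.8611 rad.
y = sin Δλ · cos φ₂ = (0.9581)(0.7918) = 0.7586
x = cos φ₁ sin φ₂ − sin φ₁ cos φ₂ cos Δλ = (0.8790)(-0.6108) − (0.4768)(0.7918)(-0.2863) = -0.4289
θ = atan2(y, x) = 119.48°, so the bearing is 119.5°.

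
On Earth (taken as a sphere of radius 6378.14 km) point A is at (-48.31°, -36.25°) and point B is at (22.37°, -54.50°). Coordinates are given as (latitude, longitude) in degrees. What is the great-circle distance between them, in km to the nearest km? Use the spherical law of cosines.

8076 km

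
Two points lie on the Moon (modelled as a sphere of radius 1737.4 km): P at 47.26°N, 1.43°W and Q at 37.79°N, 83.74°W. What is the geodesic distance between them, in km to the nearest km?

1775 km

In radians: φ₁ = 0.8248, φ₂ = 0.6596, Δλ = -82.310° = -1.4366 rad.
cos c = sin φ₁ sin φ₂ + cos φ₁ cos φ₂ cos Δλ = (0.7344)(0.6128) + (0.6787)(0.7903)(0.1338) = 0.52181,
so c = arccos(0.52181) = 1.02182 rad.
Distance = R·c = 1737.4 × 1.0218 ≈ 1775 km.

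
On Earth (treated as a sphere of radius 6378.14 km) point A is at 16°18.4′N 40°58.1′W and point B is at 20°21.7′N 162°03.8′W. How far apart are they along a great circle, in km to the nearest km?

Let φ₁ = 0.2846 rad, φ₂ = 0.3554 rad, and Δλ = -2.1135 rad.
cos c = sin φ₁ sin φ₂ + cos φ₁ cos φ₂ cos Δλ = (0.2808)(0.3479) + (0.9598)(0.9375)(-0.5165) = -0.36701,
so c = arccos(-0.36701) = 1.94659 rad.
Distance = R·c = 6378.14 × 1.9466 ≈ 12416 km.

12416 km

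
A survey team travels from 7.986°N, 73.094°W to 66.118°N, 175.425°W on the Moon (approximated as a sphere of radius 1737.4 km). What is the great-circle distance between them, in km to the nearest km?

2657 km

In radians: φ₁ = 0.1394, φ₂ = 1.1540, Δλ = -102.331° = -1.7860 rad.
cos c = sin φ₁ sin φ₂ + cos φ₁ cos φ₂ cos Δλ = (0.1389)(0.9144) + (0.9903)(0.4049)(-0.2136) = 0.04141,
so c = arccos(0.04141) = 1.52937 rad.
Distance = R·c = 1737.4 × 1.5294 ≈ 2657 km.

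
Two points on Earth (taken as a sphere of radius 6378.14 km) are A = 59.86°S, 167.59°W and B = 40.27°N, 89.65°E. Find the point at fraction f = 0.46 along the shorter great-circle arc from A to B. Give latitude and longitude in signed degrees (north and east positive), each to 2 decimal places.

-19.46°, 129.34°

The central angle between A and B is δ = 2.2700 rad.
With f = 0.46, the slerp weights are sin((1−f)δ)/sin δ = 1.2296 and sin(fδ)/sin δ = 1.1296.
Weighted sum of the unit vectors: (1.2296)·(-0.4904,-0.1079,-0.8648) + (1.1296)·(0.0047,0.7630,0.6464) = (-0.5977, 0.7292, -0.3332).
Converting back: φ = atan2(z, √(x²+y²)) = -19.46°, λ = atan2(y, x) = 129.34°.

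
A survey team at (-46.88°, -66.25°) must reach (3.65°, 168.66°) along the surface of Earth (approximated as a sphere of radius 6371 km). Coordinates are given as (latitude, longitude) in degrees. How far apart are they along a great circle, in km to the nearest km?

12900 km

In radians: φ₁ = -0.8182, φ₂ = 0.0637, Δλ = -125.090° = -2.1832 rad.
cos c = sin φ₁ sin φ₂ + cos φ₁ cos φ₂ cos Δλ = (-0.7299)(0.0637) + (0.6835)(0.9980)(-0.5749) = -0.43861,
so c = arccos(-0.43861) = 2.02484 rad.
Distance = R·c = 6371 × 2.0248 ≈ 12900 km.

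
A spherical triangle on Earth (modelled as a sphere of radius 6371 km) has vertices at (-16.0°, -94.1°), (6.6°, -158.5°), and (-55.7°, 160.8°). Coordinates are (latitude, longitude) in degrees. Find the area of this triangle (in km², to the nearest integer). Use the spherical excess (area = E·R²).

36680707 km²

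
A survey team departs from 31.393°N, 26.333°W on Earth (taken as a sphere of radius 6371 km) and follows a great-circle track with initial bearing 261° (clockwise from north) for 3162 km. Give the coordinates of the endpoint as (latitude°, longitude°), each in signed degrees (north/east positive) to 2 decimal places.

Angular distance δ = d/R = 3162/6371 = 0.49631 rad; initial bearing θ = 4.5553 rad.
sin φ₂ = sin φ₁ cos δ + cos φ₁ sin δ cos θ = (0.5209)(0.8793) + (0.8536)(0.4762)(-0.1564) = 0.3945, so φ₂ = 23.23°.
Δλ = atan2(sin θ sin δ cos φ₁, cos δ − sin φ₁ sin φ₂) = atan2(-0.4015, 0.6739) = -30.786°.
λ₂ = -26.333° − 30.786° = -57.12°.

23.23°, -57.12°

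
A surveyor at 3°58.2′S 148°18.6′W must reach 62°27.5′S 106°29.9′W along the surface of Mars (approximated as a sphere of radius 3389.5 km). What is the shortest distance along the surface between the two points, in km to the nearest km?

Let φ₁ = -0.0693 rad, φ₂ = -1.0901 rad, and Δλ = 0.7298 rad.
Haversine: a = sin²(Δφ/2) + cos φ₁ cos φ₂ sin²(Δλ/2) = 0.2387 + (0.9976)(0.4624)(0.1273) = 0.29740.
Central angle c = 2·arcsin(√a) = 1.15360 rad.
Distance = R·c = 3389.5 × 1.1536 ≈ 3910 km.

3910 km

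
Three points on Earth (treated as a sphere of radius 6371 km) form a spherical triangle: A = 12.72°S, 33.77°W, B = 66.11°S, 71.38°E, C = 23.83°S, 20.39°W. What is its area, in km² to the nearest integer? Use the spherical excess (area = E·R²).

3908298 km²

Side lengths (central angles): a = 1.2047, b = 0.2942, c = 1.4726 rad; semiperimeter s = 1.4857.
By l'Huilier's theorem, tan(E/4) = √[tan(s/2) tan((s−a)/2) tan((s−b)/2) tan((s−c)/2)], giving spherical excess E = 0.0963 rad.
Area = E·R² = 0.0963 × (6371)² ≈ 3908298 km².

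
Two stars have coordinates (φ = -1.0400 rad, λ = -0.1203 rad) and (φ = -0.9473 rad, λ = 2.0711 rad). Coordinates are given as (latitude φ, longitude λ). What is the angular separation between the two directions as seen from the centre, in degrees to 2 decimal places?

In radians: φ₁ = -1.0400, φ₂ = -0.9473, Δλ = 125.558° = 2.1914 rad.
Haversine: a = sin²(Δφ/2) + cos φ₁ cos φ₂ sin²(Δλ/2) = 0.0021 + (0.5062)(0.5839)(0.7908) = 0.23587.
Central angle c = 2·arcsin(√a) = 1.01425 rad.
So the angular separation is 58.11°.

58.11°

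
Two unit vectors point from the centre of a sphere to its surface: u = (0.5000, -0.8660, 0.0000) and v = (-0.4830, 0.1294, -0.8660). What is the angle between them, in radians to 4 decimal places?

1.9322 rad

u·v = -0.3536; |u| = 1.0000, |v| = 1.0000.
cos θ = (u·v)/(|u||v|) = -0.3536, so θ = 1.9322 rad.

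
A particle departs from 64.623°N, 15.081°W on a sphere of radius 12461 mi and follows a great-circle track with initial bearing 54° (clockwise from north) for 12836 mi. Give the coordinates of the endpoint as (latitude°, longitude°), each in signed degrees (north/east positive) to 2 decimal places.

42.93°, 93.61°

Angular distance δ = d/R = 12836/12461 = 1.03009 rad; initial bearing θ = 0.9425 rad.
sin φ₂ = sin φ₁ cos δ + cos φ₁ sin δ cos θ = (0.9035)(0.5147) + (0.4286)(0.8573)(0.5878) = 0.6810, so φ₂ = 42.93°.
Δλ = atan2(sin θ sin δ cos φ₁, cos δ − sin φ₁ sin φ₂) = atan2(0.2973, -0.1006) = 108.695°.
λ₂ = -15.081° + 108.695° = 93.61°.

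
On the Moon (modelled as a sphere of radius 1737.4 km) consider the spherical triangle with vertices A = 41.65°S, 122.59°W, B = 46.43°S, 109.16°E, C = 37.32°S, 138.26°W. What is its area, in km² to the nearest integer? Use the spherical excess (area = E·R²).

Side lengths (central angles): a = 1.3400, b = 0.2238, c = 1.4074 rad; semiperimeter s = 1.4856.
By l'Huilier's theorem, tan(E/4) = √[tan(s/2) tan((s−a)/2) tan((s−b)/2) tan((s−c)/2)], giving spherical excess E = 0.1749 rad.
Area = E·R² = 0.1749 × (1737.4)² ≈ 527826 km².

527826 km²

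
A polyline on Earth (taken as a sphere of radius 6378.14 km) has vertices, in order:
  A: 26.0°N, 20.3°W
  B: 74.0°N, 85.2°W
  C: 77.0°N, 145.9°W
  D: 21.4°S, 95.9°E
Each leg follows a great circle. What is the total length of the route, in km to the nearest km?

Leg A→B: central angle 1.0163 rad, distance 6482.4 km.
Leg B→C: central angle 0.2577 rad, distance 1643.9 km.
Leg C→D: central angle 2.0426 rad, distance 13028.0 km.
Total: 6482.4 + 1643.9 + 13028.0 ≈ 21154 km.

21154 km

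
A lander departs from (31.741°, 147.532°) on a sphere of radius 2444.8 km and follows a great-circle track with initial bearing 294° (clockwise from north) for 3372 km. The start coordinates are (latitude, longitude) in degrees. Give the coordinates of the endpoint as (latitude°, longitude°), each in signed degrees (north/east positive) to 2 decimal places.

26.09°, 54.46°

Angular distance δ = d/R = 3372/2444.8 = 1.37925 rad; initial bearing θ = 5.1313 rad.
sin φ₂ = sin φ₁ cos δ + cos φ₁ sin δ cos θ = (0.5261)(0.1904) + (0.8504)(0.9817)(0.4067) = 0.4397, so φ₂ = 26.09°.
Δλ = atan2(sin θ sin δ cos φ₁, cos δ − sin φ₁ sin φ₂) = atan2(-0.7627, -0.0410) = -93.074°.
λ₂ = 147.532° − 93.074° = 54.46°.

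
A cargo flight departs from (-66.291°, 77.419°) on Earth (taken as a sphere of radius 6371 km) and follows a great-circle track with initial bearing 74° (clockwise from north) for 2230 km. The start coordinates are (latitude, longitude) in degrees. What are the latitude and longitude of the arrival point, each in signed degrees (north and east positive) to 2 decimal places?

-55.29°, 112.79°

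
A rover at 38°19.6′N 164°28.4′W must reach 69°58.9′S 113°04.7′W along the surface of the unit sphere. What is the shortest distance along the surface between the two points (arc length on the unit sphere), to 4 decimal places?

Let φ₁ = 0.6689 rad, φ₂ = -1.2214 rad, and Δλ = 0.8970 rad.
cos c = sin φ₁ sin φ₂ + cos φ₁ cos φ₂ cos Δλ = (0.6201)(-0.9396) + (0.7845)(0.3423)(0.6239) = -0.41512,
so c = arccos(-0.41512) = 1.99887 rad.
On the unit sphere the arc length equals the central angle: 1.9989.

1.9989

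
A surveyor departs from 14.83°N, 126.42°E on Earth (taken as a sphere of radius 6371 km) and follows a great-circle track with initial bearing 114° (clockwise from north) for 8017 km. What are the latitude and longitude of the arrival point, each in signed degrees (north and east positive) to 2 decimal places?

Angular distance δ = d/R = 8017/6371 = 1.25836 rad; initial bearing θ = 1.9897 rad.
sin φ₂ = sin φ₁ cos δ + cos φ₁ sin δ cos θ = (0.2560)(0.3074) + (0.9667)(0.9516)(-0.4067) = -0.2955, so φ₂ = -17.19°.
Δλ = atan2(sin θ sin δ cos φ₁, cos δ − sin φ₁ sin φ₂) = atan2(0.8404, 0.3830) = 65.498°.
λ₂ = 126.420° + 65.498° = 191.92° → -168.08° after wrapping to (−180°, 180°].

-17.19°, -168.08°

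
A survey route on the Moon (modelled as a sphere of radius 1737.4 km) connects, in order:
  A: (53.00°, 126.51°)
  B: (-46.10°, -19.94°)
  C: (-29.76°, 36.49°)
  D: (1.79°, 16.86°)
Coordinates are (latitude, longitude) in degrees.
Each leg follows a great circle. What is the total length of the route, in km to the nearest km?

Leg A→B: central angle 2.7472 rad, distance 4773.0 km.
Leg B→C: central angle 0.8086 rad, distance 1404.9 km.
Leg C→D: central angle 0.6406 rad, distance 1112.9 km.
Total: 4773.0 + 1404.9 + 1112.9 ≈ 7291 km.

7291 km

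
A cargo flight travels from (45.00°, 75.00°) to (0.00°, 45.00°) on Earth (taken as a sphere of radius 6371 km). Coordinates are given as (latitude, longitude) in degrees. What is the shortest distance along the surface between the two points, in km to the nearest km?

With latitudes φ₁ = 45.000°, φ₂ = 0.000° and longitude difference Δλ = -30.000°:
Haversine: a = sin²(Δφ/2) + cos φ₁ cos φ₂ sin²(Δλ/2) = 0.1464 + (0.7071)(1.0000)(0.0670) = 0.19381.
Central angle c = 2·arcsin(√a) = 0.91174 rad.
Distance = R·c = 6371 × 0.9117 ≈ 5809 km.

5809 km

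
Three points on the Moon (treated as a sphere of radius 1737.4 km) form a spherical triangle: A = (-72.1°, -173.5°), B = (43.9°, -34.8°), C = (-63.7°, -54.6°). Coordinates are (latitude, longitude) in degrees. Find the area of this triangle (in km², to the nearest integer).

1035180 km²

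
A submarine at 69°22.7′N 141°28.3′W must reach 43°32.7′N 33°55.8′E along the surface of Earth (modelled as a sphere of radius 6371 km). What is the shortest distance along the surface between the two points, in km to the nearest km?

7453 km

In radians: φ₁ = 1.2109, φ₂ = 0.7600, Δλ = 175.402° = 3.0613 rad.
cos c = sin φ₁ sin φ₂ + cos φ₁ cos φ₂ cos Δλ = (0.9359)(0.6889) + (0.3522)(0.7248)(-0.9968) = 0.39032,
so c = arccos(0.39032) = 1.16982 rad.
Distance = R·c = 6371 × 1.1698 ≈ 7453 km.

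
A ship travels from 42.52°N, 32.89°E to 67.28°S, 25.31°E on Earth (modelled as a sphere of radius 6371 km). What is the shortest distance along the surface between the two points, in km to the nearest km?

12226 km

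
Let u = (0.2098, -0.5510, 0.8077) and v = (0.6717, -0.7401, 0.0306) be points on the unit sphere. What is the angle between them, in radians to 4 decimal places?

0.9601 rad

u·v = 0.5734; |u| = 1.0000, |v| = 0.9999.
cos θ = (u·v)/(|u||v|) = 0.5735, so θ = 0.9601 rad.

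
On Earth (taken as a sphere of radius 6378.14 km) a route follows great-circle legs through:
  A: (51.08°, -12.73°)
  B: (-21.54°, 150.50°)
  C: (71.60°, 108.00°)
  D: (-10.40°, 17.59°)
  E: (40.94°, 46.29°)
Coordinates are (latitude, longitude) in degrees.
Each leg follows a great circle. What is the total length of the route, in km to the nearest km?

44864 km

Leg A→B: central angle 2.5777 rad, distance 16440.7 km.
Leg B→C: central angle 1.7031 rad, distance 10862.6 km.
Leg C→D: central angle 1.7452 rad, distance 11131.1 km.
Leg D→E: central angle 1.0082 rad, distance 6430.2 km.
Total: 16440.7 + 10862.6 + 11131.1 + 6430.2 ≈ 44864 km.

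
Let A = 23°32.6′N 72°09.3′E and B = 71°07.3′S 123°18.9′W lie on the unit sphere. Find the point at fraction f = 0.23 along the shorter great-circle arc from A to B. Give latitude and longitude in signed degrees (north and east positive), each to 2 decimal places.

Central angle δ = 2.2967 rad. Interpolating on the sphere with fraction f = 0.23:
P = [sin((1−f)δ)·A + sin(fδ)·B] / sin δ = 1.3111·A + 0.6739·B in Cartesian coordinates,
giving P = (0.2486, 0.9619, -0.1140), i.e. latitude -6.54°, longitude 75.51°.

-6.54°, 75.51°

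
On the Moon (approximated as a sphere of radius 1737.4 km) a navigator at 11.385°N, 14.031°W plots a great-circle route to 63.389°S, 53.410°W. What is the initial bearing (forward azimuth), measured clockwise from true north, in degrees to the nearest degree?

With φ₁ = 0.1987, φ₂ = -1.1063, Δλ = -0.6873 rad, the forward-azimuth formula gives
θ = atan2( sin Δλ cos φ₂ , cos φ₁ sin φ₂ − sin φ₁ cos φ₂ cos Δλ ) = atan2(-0.2842, -0.9448) = -163.26°.
Adding 360° brings this into [0°, 360°): 197°.

197°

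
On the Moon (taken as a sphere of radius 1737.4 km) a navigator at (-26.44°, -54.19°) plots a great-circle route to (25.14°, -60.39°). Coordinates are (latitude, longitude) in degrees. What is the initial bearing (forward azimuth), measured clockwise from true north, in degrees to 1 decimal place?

352.9°

Δλ = -6.200° = -0.1082 rad.
y = sin Δλ · cos φ₂ = (-0.1080)(0.9053) = -0.0978
x = cos φ₁ sin φ₂ − sin φ₁ cos φ₂ cos Δλ = (0.8954)(0.4248) − (-0.4453)(0.9053)(0.9942) = 0.7811
θ = atan2(y, x) = -7.13°; adding 360° gives 352.9°.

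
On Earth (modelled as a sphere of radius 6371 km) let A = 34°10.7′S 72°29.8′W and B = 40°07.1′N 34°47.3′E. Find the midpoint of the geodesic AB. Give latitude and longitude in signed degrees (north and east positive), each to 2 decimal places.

4.99°, -21.91°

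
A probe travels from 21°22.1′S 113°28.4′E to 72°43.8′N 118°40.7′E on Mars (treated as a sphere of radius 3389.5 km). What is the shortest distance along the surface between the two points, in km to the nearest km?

With latitudes φ₁ = -21.368°, φ₂ = 72.730° and longitude difference Δλ = 5.205°:
Haversine: a = sin²(Δφ/2) + cos φ₁ cos φ₂ sin²(Δλ/2) = 0.5357 + (0.9313)(0.2969)(0.0021) = 0.53630.
Central angle c = 2·arcsin(√a) = 1.64347 rad.
Distance = R·c = 3389.5 × 1.6435 ≈ 5571 km.

5571 km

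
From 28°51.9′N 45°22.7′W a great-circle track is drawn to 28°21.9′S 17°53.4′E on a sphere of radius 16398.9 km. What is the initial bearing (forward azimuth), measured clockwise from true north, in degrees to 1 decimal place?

127.7°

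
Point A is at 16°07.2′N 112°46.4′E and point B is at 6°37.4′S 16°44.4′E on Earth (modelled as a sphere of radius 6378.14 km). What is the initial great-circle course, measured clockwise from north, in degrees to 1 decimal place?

With φ₁ = 0.2813, φ₂ = -0.1156, Δλ = -1.6761 rad, the forward-azimuth formula gives
θ = atan2( sin Δλ cos φ₂ , cos φ₁ sin φ₂ − sin φ₁ cos φ₂ cos Δλ ) = atan2(-0.9878, -0.0818) = -94.73°.
Adding 360° brings this into [0°, 360°): 265.3°.

265.3°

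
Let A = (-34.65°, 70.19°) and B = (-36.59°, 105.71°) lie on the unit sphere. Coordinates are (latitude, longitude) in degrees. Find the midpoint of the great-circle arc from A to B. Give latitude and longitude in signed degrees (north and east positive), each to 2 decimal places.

-36.95°, 87.73°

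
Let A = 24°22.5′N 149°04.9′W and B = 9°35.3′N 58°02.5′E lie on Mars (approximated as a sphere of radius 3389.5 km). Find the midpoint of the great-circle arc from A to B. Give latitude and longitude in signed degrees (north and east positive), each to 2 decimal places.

52.11°, 125.15°

The central angle between A and B is δ = 2.3900 rad.
With f = 0.5, the slerp weights are sin((1−f)δ)/sin δ = 1.3624 and sin(fδ)/sin δ = 1.3624.
Weighted sum of the unit vectors: (1.3624)·(-0.7814,-0.4680,0.4127) + (1.3624)·(0.5219,0.8366,0.1666) = (-0.3536, 0.5021, 0.7892).
Converting back: φ = atan2(z, √(x²+y²)) = 52.11°, λ = atan2(y, x) = 125.15°.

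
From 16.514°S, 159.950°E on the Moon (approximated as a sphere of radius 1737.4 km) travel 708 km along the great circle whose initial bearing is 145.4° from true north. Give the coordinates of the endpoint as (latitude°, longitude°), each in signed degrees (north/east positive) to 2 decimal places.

Angular distance δ = d/R = 708/1737.4 = 0.40751 rad; initial bearing θ = 2.5377 rad.
sin φ₂ = sin φ₁ cos δ + cos φ₁ sin δ cos θ = (-0.2842)(0.9181) + (0.9588)(0.3963)(-0.8231) = -0.5737, so φ₂ = -35.01°.
Δλ = atan2(sin θ sin δ cos φ₁, cos δ − sin φ₁ sin φ₂) = atan2(0.2158, 0.7550) = 15.948°.
λ₂ = 159.950° + 15.948° = 175.90°.

-35.01°, 175.90°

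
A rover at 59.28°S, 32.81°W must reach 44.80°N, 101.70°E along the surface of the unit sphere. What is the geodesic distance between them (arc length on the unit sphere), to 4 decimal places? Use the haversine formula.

2.6058

Let φ₁ = -1.0346 rad, φ₂ = 0.7819 rad, and Δλ = 2.3476 rad.
Haversine: a = sin²(Δφ/2) + cos φ₁ cos φ₂ sin²(Δλ/2) = 0.6216 + (0.5108)(0.7096)(0.8505) = 0.92993.
Central angle c = 2·arcsin(√a) = 2.60580 rad.
On the unit sphere the arc length equals the central angle: 2.6058.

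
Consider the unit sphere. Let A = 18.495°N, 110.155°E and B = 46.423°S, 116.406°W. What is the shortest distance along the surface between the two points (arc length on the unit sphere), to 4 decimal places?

2.3176

Let φ₁ = 0.3228 rad, φ₂ = -0.8102 rad, and Δλ = 2.3289 rad.
Haversine: a = sin²(Δφ/2) + cos φ₁ cos φ₂ sin²(Δλ/2) = 0.2880 + (0.9484)(0.6893)(0.8438) = 0.83965.
Central angle c = 2·arcsin(√a) = 2.31761 rad.
On the unit sphere the arc length equals the central angle: 2.3176.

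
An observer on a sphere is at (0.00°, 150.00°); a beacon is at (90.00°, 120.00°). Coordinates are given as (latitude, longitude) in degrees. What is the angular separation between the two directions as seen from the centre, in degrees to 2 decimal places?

With latitudes φ₁ = 0.000°, φ₂ = 90.000° and longitude difference Δλ = -30.000°:
Haversine: a = sin²(Δφ/2) + cos φ₁ cos φ₂ sin²(Δλ/2) = 0.5000 + (1.0000)(0.0000)(0.0670) = 0.50000.
Central angle c = 2·arcsin(√a) = 1.57080 rad.
So the angular separation is 90.00°.

90.00°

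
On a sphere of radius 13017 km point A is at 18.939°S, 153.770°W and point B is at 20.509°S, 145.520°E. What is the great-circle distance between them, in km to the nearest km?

With latitudes φ₁ = -18.939°, φ₂ = -20.509° and longitude difference Δλ = -60.710°:
cos c = sin φ₁ sin φ₂ + cos φ₁ cos φ₂ cos Δλ = (-0.3246)(-0.3504) + (0.9459)(0.9366)(0.4892) = 0.54713,
so c = arccos(0.54713) = 0.99187 rad.
Distance = R·c = 13017 × 0.9919 ≈ 12911 km.

12911 km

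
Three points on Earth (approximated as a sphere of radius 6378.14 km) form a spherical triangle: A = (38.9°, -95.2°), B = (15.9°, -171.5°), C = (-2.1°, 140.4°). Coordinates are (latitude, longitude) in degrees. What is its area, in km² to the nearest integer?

Side lengths (central angles): a = 0.8869, b = 2.0515, c = 1.2140 rad; semiperimeter s = 2.0762.
By l'Huilier's theorem, tan(E/4) = √[tan(s/2) tan((s−a)/2) tan((s−b)/2) tan((s−c)/2)], giving spherical excess E = 0.3222 rad.
Area = E·R² = 0.3222 × (6378.14)² ≈ 13105431 km².

13105431 km²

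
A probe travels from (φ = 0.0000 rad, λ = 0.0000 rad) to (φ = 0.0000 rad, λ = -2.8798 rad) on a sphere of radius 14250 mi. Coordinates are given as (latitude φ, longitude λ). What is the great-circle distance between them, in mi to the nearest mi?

Let φ₁ = 0.0000 rad, φ₂ = 0.0000 rad, and Δλ = -2.8798 rad.
cos c = sin φ₁ sin φ₂ + cos φ₁ cos φ₂ cos Δλ = (0.0000)(0.0000) + (1.0000)(1.0000)(-0.9659) = -0.96593,
so c = arccos(-0.96593) = 2.87980 rad.
Distance = R·c = 14250 × 2.8798 ≈ 41037 mi.

41037 mi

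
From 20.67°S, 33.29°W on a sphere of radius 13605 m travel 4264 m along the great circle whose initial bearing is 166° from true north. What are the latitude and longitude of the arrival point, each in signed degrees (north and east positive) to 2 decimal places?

-38.00°, -27.86°

Angular distance δ = d/R = 4264/13605 = 0.31341 rad; initial bearing θ = 2.8972 rad.
sin φ₂ = sin φ₁ cos δ + cos φ₁ sin δ cos θ = (-0.3530)(0.9513) + (0.9356)(0.3083)(-0.9703) = -0.6157, so φ₂ = -38.00°.
Δλ = atan2(sin θ sin δ cos φ₁, cos δ − sin φ₁ sin φ₂) = atan2(0.0698, 0.7340) = 5.431°.
λ₂ = -33.290° + 5.431° = -27.86°.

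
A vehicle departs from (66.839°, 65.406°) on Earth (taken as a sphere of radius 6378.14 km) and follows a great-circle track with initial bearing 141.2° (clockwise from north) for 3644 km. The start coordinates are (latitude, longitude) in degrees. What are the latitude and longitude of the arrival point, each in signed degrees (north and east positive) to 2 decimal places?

Angular distance δ = d/R = 3644/6378.14 = 0.57133 rad; initial bearing θ = 2.4644 rad.
sin φ₂ = sin φ₁ cos δ + cos φ₁ sin δ cos θ = (0.9194)(0.8412) + (0.3933)(0.5407)(-0.7793) = 0.6076, so φ₂ = 37.42°.
Δλ = atan2(sin θ sin δ cos φ₁, cos δ − sin φ₁ sin φ₂) = atan2(0.1333, 0.2825) = 25.254°.
λ₂ = 65.406° + 25.254° = 90.66°.

37.42°, 90.66°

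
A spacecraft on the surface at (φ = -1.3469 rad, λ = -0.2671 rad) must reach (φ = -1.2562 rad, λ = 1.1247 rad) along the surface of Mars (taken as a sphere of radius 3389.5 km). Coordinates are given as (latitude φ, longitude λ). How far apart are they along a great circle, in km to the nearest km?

1186 km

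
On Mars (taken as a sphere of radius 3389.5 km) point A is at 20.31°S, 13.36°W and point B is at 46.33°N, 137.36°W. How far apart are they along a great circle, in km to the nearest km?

With latitudes φ₁ = -20.310°, φ₂ = 46.330° and longitude difference Δλ = -124.000°:
cos c = sin φ₁ sin φ₂ + cos φ₁ cos φ₂ cos Δλ = (-0.3471)(0.7233) + (0.9378)(0.6905)(-0.5592) = -0.61319,
so c = arccos(-0.61319) = 2.23088 rad.
Distance = R·c = 3389.5 × 2.2309 ≈ 7562 km.

7562 km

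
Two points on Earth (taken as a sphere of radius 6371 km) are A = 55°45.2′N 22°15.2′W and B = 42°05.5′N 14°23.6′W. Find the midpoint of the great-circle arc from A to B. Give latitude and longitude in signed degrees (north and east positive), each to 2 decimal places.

48.99°, -17.78°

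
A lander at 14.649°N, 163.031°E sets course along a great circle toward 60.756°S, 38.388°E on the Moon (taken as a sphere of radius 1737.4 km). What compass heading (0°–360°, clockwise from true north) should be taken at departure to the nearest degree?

207°

With φ₁ = 0.2557, φ₂ = -1.0604, Δλ = -2.1754 rad, the forward-azimuth formula gives
θ = atan2( sin Δλ cos φ₂ , cos φ₁ sin φ₂ − sin φ₁ cos φ₂ cos Δλ ) = atan2(-0.4019, -0.7740) = -152.56°.
Adding 360° brings this into [0°, 360°): 207°.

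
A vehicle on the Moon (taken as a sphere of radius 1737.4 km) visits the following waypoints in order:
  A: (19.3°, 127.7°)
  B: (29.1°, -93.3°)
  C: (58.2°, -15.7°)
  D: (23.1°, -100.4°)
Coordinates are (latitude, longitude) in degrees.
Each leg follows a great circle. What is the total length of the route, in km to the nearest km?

Leg A→B: central angle 2.0506 rad, distance 3562.8 km.
Leg B→C: central angle 1.0330 rad, distance 1794.8 km.
Leg C→D: central angle 1.1829 rad, distance 2055.2 km.
Total: 3562.8 + 1794.8 + 2055.2 ≈ 7413 km.

7413 km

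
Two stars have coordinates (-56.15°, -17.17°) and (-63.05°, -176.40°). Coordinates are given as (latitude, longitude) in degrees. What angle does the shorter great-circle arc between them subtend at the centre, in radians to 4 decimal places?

1.0423 rad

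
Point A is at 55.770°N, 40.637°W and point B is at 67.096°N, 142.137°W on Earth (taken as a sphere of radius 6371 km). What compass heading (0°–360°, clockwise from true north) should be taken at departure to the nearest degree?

327°

With φ₁ = 0.9734, φ₂ = 1.1710, Δλ = -1.7715 rad, the forward-azimuth formula gives
θ = atan2( sin Δλ cos φ₂ , cos φ₁ sin φ₂ − sin φ₁ cos φ₂ cos Δλ ) = atan2(-0.3814, 0.5823) = -33.22°.
Adding 360° brings this into [0°, 360°): 327°.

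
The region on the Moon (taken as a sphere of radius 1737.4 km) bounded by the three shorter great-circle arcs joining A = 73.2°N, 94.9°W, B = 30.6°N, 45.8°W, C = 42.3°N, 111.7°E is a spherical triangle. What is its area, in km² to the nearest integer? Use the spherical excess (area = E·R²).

Side lengths (central angles): a = 1.8189, b = 1.1005, c = 0.8629 rad; semiperimeter s = 1.8912.
By l'Huilier's theorem, tan(E/4) = √[tan(s/2) tan((s−a)/2) tan((s−b)/2) tan((s−c)/2)], giving spherical excess E = 0.4329 rad.
Area = E·R² = 0.4329 × (1737.4)² ≈ 1306730 km².

1306730 km²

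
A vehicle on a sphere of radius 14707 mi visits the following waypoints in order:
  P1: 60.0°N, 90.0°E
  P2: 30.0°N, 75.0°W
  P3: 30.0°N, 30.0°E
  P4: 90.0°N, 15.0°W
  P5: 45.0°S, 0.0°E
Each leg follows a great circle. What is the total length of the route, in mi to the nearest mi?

Leg P1→P2: central angle 1.5560 rad, distance 22884.7 mi.
Leg P2→P3: central angle 1.5149 rad, distance 22279.4 mi.
Leg P3→P4: central angle 1.0472 rad, distance 15401.1 mi.
Leg P4→P5: central angle 2.3562 rad, distance 34652.6 mi.
Total: 22884.7 + 22279.4 + 15401.1 + 34652.6 ≈ 95218 mi.

95218 mi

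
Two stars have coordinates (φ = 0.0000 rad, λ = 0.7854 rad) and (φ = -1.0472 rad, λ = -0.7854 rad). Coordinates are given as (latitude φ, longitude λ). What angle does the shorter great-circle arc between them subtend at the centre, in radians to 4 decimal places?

1.5708 rad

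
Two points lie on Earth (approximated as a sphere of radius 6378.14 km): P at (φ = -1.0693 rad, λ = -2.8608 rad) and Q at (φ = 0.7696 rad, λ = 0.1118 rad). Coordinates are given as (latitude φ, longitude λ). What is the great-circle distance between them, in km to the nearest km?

With latitudes φ₁ = -61.266°, φ₂ = 44.095° and longitude difference Δλ = 170.317°:
cos c = sin φ₁ sin φ₂ + cos φ₁ cos φ₂ cos Δλ = (-0.8769)(0.6958) + (0.4807)(0.7182)(-0.9858) = -0.95051,
so c = arccos(-0.95051) = 2.82566 rad.
Distance = R·c = 6378.14 × 2.8257 ≈ 18022 km.

18022 km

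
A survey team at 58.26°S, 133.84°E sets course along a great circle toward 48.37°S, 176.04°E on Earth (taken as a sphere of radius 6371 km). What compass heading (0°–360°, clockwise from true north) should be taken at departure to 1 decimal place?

86.8°

With φ₁ = -1.0168, φ₂ = -0.8442, Δλ = 0.7365 rad, the forward-azimuth formula gives
θ = atan2( sin Δλ cos φ₂ , cos φ₁ sin φ₂ − sin φ₁ cos φ₂ cos Δλ ) = atan2(0.4462, 0.0253) = 86.75°.
So the initial bearing is 86.8°.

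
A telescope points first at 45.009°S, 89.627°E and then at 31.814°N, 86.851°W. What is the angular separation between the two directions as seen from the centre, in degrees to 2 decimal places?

In radians: φ₁ = -0.7856, φ₂ = 0.5553, Δλ = -176.478° = -3.0801 rad.
cos c = sin φ₁ sin φ₂ + cos φ₁ cos φ₂ cos Δλ = (-0.7072)(0.5272) + (0.7070)(0.8498)(-0.9981) = -0.97246,
so c = arccos(-0.97246) = 2.90638 rad.
So the angular separation is 166.52°.

166.52°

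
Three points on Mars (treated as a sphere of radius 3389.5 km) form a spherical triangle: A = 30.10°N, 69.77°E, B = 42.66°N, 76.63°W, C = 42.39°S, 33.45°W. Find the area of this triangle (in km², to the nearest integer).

29114798 km²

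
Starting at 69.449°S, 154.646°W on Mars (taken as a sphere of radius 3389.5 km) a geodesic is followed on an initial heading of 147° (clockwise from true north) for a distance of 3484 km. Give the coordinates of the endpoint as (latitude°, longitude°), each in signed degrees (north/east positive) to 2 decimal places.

-47.38°, -18.17°

Angular distance δ = d/R = 3484/3389.5 = 1.02788 rad; initial bearing θ = 2.5656 rad.
sin φ₂ = sin φ₁ cos δ + cos φ₁ sin δ cos θ = (-0.9364)(0.5166) + (0.3510)(0.8562)(-0.8387) = -0.7358, so φ₂ = -47.38°.
Δλ = atan2(sin θ sin δ cos φ₁, cos δ − sin φ₁ sin φ₂) = atan2(0.1637, -0.1724) = 136.478°.
λ₂ = -154.646° + 136.478° = -18.17°.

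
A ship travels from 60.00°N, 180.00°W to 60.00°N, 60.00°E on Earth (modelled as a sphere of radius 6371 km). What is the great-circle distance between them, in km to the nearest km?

In radians: φ₁ = 1.0472, φ₂ = 1.0472, Δλ = -120.000° = -2.0944 rad.
cos c = sin φ₁ sin φ₂ + cos φ₁ cos φ₂ cos Δλ = (0.8660)(0.8660) + (0.5000)(0.5000)(-0.5000) = 0.62500,
so c = arccos(0.62500) = 0.89566 rad.
Distance = R·c = 6371 × 0.8957 ≈ 5706 km.

5706 km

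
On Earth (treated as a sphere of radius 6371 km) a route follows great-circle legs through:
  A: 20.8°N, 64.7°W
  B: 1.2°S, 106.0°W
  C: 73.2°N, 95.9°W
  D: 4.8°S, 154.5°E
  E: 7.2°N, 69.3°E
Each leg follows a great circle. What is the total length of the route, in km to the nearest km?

34103 km

Leg A→B: central angle 0.8028 rad, distance 5114.5 km.
Leg B→C: central angle 1.3032 rad, distance 8302.5 km.
Leg C→D: central angle 1.7485 rad, distance 11139.4 km.
Leg D→E: central angle 1.4985 rad, distance 9546.9 km.
Total: 5114.5 + 8302.5 + 11139.4 + 9546.9 ≈ 34103 km.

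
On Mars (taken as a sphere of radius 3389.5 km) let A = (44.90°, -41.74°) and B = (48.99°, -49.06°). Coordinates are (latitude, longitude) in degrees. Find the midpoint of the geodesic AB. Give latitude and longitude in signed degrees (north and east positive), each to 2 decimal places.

The central angle between A and B is δ = 0.1126 rad.
With f = 0.5, the slerp weights are sin((1−f)δ)/sin δ = 0.5008 and sin(fδ)/sin δ = 0.5008.
Weighted sum of the unit vectors: (0.5008)·(0.5285,-0.4716,0.7059) + (0.5008)·(0.4300,-0.4957,0.7546) = (0.4800, -0.4844, 0.7314).
Converting back: φ = atan2(z, √(x²+y²)) = 47.00°, λ = atan2(y, x) = -45.26°.

47.00°, -45.26°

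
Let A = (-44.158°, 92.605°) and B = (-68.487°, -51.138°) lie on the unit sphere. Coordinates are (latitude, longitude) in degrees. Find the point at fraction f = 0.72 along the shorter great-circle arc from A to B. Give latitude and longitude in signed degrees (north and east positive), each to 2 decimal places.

-79.97°, 5.48°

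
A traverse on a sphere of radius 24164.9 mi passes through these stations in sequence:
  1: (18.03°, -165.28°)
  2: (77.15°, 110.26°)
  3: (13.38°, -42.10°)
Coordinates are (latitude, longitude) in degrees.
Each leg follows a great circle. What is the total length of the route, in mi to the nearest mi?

67169 mi

Leg 1→2: central angle 1.2428 rad, distance 30031.3 mi.
Leg 2→3: central angle 1.5368 rad, distance 37137.8 mi.
Total: 30031.3 + 37137.8 ≈ 67169 mi.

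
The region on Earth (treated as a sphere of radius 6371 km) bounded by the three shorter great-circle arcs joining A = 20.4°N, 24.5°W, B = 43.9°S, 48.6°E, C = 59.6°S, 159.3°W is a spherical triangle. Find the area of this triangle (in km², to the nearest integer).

Side lengths (central angles): a = 1.2913, b = 2.2586, c = 1.6162 rad; semiperimeter s = 2.5831.
By l'Huilier's theorem, tan(E/4) = √[tan(s/2) tan((s−a)/2) tan((s−b)/2) tan((s−c)/2)], giving spherical excess E = 1.7745 rad.
Area = E·R² = 1.7745 × (6371)² ≈ 72028008 km².

72028008 km²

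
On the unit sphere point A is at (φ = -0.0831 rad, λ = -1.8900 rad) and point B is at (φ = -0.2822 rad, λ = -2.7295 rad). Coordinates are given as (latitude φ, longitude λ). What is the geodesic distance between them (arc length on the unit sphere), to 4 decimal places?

In radians: φ₁ = -0.0831, φ₂ = -0.2822, Δλ = -48.100° = -0.8395 rad.
Haversine: a = sin²(Δφ/2) + cos φ₁ cos φ₂ sin²(Δλ/2) = 0.0099 + (0.9965)(0.9604)(0.1661) = 0.16884.
Central angle c = 2·arcsin(√a) = 0.84689 rad.
On the unit sphere the arc length equals the central angle: 0.8469.

0.8469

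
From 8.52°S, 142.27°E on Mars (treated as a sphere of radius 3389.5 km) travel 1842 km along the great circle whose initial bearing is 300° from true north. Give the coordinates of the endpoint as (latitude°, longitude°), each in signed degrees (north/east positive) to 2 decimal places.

7.40°, 115.43°

Angular distance δ = d/R = 1842/3389.5 = 0.54344 rad; initial bearing θ = 5.2360 rad.
sin φ₂ = sin φ₁ cos δ + cos φ₁ sin δ cos θ = (-0.1482)(0.8559) + (0.9890)(0.5171)(0.5000) = 0.1289, so φ₂ = 7.40°.
Δλ = atan2(sin θ sin δ cos φ₁, cos δ − sin φ₁ sin φ₂) = atan2(-0.4429, 0.8750) = -26.845°.
λ₂ = 142.270° − 26.845° = 115.43°.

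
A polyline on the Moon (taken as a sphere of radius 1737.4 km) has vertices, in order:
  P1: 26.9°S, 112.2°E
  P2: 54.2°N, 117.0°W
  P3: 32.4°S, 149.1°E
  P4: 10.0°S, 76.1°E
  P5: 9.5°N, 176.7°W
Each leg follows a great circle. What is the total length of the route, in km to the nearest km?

13092 km

Leg P1→P2: central angle 2.3572 rad, distance 4095.4 km.
Leg P2→P3: central angle 2.0580 rad, distance 3575.6 km.
Leg P3→P4: central angle 1.2280 rad, distance 2133.5 km.
Leg P4→P5: central angle 1.8922 rad, distance 3287.5 km.
Total: 4095.4 + 3575.6 + 2133.5 + 3287.5 ≈ 13092 km.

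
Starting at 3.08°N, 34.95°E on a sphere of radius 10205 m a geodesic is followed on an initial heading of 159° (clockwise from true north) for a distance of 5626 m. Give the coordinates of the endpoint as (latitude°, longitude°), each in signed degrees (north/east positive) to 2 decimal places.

-26.27°, 47.03°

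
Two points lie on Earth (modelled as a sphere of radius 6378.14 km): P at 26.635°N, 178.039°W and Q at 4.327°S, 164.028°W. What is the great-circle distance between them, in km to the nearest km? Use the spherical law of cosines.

3763 km

In radians: φ₁ = 0.4649, φ₂ = -0.0755, Δλ = 14.011° = 0.2445 rad.
cos c = sin φ₁ sin φ₂ + cos φ₁ cos φ₂ cos Δλ = (0.4483)(-0.0754) + (0.8939)(0.9971)(0.9702) = 0.83099,
so c = arccos(0.83099) = 0.58991 rad.
Distance = R·c = 6378.14 × 0.5899 ≈ 3763 km.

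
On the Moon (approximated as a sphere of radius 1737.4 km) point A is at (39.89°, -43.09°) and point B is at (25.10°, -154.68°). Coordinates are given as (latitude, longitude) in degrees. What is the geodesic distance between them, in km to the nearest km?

In radians: φ₁ = 0.6962, φ₂ = 0.4381, Δλ = -111.590° = -1.9476 rad.
cos c = sin φ₁ sin φ₂ + cos φ₁ cos φ₂ cos Δλ = (0.6413)(0.4242) + (0.7673)(0.9056)(-0.3680) = 0.01638,
so c = arccos(0.01638) = 1.55442 rad.
Distance = R·c = 1737.4 × 1.5544 ≈ 2701 km.

2701 km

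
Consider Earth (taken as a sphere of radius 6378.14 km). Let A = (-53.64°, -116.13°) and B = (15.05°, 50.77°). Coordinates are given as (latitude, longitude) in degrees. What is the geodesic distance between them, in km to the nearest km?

15592 km

In radians: φ₁ = -0.9362, φ₂ = 0.2627, Δλ = 166.900° = 2.9130 rad.
cos c = sin φ₁ sin φ₂ + cos φ₁ cos φ₂ cos Δλ = (-0.8053)(0.2597) + (0.5929)(0.9657)(-0.9740) = -0.76673,
so c = arccos(-0.76673) = 2.44453 rad.
Distance = R·c = 6378.14 × 2.4445 ≈ 15592 km.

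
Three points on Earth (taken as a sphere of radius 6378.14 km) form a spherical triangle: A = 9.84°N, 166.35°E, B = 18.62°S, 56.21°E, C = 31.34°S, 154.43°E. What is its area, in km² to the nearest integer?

Side lengths (central angles): a = 1.5204, b = 0.7459, c = 1.9563 rad; semiperimeter s = 2.1113.
By l'Huilier's theorem, tan(E/4) = √[tan(s/2) tan((s−a)/2) tan((s−b)/2) tan((s−c)/2)], giving spherical excess E = 0.7288 rad.
Area = E·R² = 0.7288 × (6378.14)² ≈ 29647554 km².

29647554 km²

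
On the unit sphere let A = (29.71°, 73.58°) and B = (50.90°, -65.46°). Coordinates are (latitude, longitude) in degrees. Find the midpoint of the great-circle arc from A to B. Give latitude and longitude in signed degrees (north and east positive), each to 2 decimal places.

65.86°, 27.08°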